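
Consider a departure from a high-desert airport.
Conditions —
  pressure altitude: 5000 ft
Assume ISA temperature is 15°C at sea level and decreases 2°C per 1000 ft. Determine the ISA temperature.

ISA temperature = 15 − 2 × (5000/1000) = 15 − 10 = 5°C.

5°C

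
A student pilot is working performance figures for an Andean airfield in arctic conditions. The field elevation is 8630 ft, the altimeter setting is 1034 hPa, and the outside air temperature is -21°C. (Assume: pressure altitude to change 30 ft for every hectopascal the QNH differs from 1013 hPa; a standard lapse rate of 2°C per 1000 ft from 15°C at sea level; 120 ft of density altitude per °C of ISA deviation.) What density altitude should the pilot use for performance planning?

5600 ft

Pressure altitude = 8630 + (1013 − 1034) × 30 = 8630 + (-630) = 8000 ft.
ISA temperature at 8000 ft = 15 − 2 × (8000/1000) = -1°C.
ISA deviation = -21 − (-1) = -20°C.
Density altitude = 8000 + 120 × (-20) = 5600 ft.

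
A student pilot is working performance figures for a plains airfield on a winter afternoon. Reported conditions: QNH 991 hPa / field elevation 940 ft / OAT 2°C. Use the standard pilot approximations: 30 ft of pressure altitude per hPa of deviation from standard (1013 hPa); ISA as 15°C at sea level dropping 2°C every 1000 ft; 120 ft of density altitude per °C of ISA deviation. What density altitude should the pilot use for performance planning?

424 ft

Pressure altitude = 940 + (1013 − 991) × 30 = 940 + (+660) = 1600 ft.
ISA temperature at 1600 ft = 15 − 2 × (1600/1000) = 11.8°C.
ISA deviation = 2 − 11.8 = -9.8°C.
Density altitude = 1600 + 120 × (-9.8) = 424 ft.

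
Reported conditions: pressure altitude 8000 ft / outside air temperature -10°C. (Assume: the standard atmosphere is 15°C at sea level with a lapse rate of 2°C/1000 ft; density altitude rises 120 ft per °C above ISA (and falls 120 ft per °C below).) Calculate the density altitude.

ISA temperature at 8000 ft = 15 − 2 × (8000/1000) = -1°C.
ISA deviation = -10 − (-1) = -9°C.
Density altitude = 8000 + 120 × (-9) = 8000 + (-1080) = 6920 ft.

6920 ft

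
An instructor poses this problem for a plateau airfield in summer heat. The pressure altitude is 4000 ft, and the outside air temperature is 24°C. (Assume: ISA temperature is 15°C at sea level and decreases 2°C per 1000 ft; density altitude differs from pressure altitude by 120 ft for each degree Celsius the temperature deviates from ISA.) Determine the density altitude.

6040 ft

ISA temperature at 4000 ft = 15 − 2 × (4000/1000) = 7°C.
ISA deviation = 24 − 7 = +17°C.
Density altitude = 4000 + 120 × (17) = 4000 + (+2040) = 6040 ft.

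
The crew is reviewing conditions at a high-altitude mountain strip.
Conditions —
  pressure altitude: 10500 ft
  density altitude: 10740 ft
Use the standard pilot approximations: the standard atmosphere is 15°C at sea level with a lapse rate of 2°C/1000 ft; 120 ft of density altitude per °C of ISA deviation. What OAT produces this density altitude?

-4°C

Density altitude − pressure altitude = 10740 − 10500 = +240 ft.
At 120 ft/°C that is an ISA deviation of 240/120 = +2°C.
ISA temperature at 10500 ft = 15 − 2 × (10500/1000) = -6°C.
OAT = ISA + deviation = -6 + (+2) = -4°C.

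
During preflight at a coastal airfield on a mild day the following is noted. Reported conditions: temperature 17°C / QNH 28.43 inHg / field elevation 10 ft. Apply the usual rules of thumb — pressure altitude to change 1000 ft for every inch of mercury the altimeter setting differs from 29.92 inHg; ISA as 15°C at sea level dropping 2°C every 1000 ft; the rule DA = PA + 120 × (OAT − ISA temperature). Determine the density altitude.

2100 ft

Pressure altitude = 10 + (29.92 − 28.43) × 1000 = 10 + (+1490) = 1500 ft.
ISA temperature at 1500 ft = 15 − 2 × (1500/1000) = 12°C.
ISA deviation = 17 − 12 = +5°C.
Density altitude = 1500 + 120 × (5) = 2100 ft.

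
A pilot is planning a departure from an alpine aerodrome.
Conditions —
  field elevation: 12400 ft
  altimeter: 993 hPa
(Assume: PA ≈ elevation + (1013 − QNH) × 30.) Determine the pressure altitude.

13000 ft

Pressure correction = (1013 − 993) × 30 = +600 ft.
Pressure altitude = 12400 + (+600) = 13000 ft.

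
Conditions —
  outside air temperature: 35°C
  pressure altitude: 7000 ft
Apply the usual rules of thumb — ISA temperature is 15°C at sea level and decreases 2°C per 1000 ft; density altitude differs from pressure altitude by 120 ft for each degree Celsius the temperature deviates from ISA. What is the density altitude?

ISA temperature at 7000 ft = 15 − 2 × (7000/1000) = 1°C.
ISA deviation = 35 − 1 = +34°C.
Density altitude = 7000 + 120 × (34) = 7000 + (+4080) = 11080 ft.

11080 ft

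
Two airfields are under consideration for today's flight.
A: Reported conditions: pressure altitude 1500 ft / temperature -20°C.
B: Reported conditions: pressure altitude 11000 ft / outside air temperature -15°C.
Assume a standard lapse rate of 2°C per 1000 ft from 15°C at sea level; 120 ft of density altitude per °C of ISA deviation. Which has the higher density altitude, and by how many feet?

B by 12380 ft

A: ISA temp = 12°C, deviation -32°C, DA = 1500 + 120 × (-32) = -2340 ft.
B: ISA temp = -7°C, deviation -8°C, DA = 11000 + 120 × (-8) = 10040 ft.
B is higher by 10040 − (-2340) = 12380 ft.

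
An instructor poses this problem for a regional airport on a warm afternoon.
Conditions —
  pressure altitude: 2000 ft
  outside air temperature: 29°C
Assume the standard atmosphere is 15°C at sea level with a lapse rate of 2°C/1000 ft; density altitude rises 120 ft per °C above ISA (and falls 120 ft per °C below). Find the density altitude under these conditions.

4160 ft

ISA temperature at 2000 ft = 15 − 2 × (2000/1000) = 11°C.
ISA deviation = 29 − 11 = +18°C.
Density altitude = 2000 + 120 × (18) = 2000 + (+2160) = 4160 ft.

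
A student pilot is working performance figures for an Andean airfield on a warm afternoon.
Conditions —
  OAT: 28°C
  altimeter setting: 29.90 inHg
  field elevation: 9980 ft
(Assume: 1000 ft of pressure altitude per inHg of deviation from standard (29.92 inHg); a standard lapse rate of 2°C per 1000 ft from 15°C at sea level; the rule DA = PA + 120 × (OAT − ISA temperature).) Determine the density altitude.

Pressure altitude = 9980 + (29.92 − 29.90) × 1000 = 9980 + (+20) = 10000 ft.
ISA temperature at 10000 ft = 15 − 2 × (10000/1000) = -5°C.
ISA deviation = 28 − (-5) = +33°C.
Density altitude = 10000 + 120 × (33) = 13960 ft.

13960 ft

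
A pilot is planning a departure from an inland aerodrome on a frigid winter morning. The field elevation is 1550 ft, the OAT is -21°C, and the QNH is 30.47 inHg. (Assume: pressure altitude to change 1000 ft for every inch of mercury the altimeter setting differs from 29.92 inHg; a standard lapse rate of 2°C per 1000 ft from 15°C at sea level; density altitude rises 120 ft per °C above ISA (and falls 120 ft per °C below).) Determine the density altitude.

Pressure altitude = 1550 + (29.92 − 30.47) × 1000 = 1550 + (-550) = 1000 ft.
ISA temperature at 1000 ft = 15 − 2 × (1000/1000) = 13°C.
ISA deviation = -21 − 13 = -34°C.
Density altitude = 1000 + 120 × (-34) = -3080 ft.

-3080 ft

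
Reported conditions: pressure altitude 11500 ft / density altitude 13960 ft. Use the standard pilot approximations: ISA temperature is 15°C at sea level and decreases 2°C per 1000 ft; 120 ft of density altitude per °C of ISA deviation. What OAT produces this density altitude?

12.5°C

Density altitude − pressure altitude = 13960 − 11500 = +2460 ft.
At 120 ft/°C that is an ISA deviation of 2460/120 = +20.5°C.
ISA temperature at 11500 ft = 15 − 2 × (11500/1000) = -8°C.
OAT = ISA + deviation = -8 + (+20.5) = 12.5°C.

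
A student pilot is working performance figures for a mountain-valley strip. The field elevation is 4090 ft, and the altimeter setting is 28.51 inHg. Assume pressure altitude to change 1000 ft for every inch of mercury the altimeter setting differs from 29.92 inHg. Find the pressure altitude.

5500 ft

Pressure correction = (29.92 − 28.51) × 1000 = +1410 ft.
Pressure altitude = 4090 + (+1410) = 5500 ft.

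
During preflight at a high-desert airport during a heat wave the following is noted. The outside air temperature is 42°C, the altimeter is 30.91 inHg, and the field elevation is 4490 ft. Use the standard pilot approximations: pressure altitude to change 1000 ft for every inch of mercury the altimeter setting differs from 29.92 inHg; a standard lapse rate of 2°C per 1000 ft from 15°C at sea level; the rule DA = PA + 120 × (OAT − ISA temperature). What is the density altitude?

Pressure altitude = 4490 + (29.92 − 30.91) × 1000 = 4490 + (-990) = 3500 ft.
ISA temperature at 3500 ft = 15 − 2 × (3500/1000) = 8°C.
ISA deviation = 42 − 8 = +34°C.
Density altitude = 3500 + 120 × (34) = 7580 ft.

7580 ft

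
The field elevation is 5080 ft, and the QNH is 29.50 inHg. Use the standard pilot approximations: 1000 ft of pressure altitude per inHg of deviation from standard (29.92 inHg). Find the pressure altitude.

Pressure correction = (29.92 − 29.50) × 1000 = +420 ft.
Pressure altitude = 5080 + (+420) = 5500 ft.

5500 ft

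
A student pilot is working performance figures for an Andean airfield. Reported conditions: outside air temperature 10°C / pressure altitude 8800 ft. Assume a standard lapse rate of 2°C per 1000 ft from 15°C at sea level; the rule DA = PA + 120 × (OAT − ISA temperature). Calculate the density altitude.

ISA temperature at 8800 ft = 15 − 2 × (8800/1000) = -2.6°C.
ISA deviation = 10 − (-2.6) = +12.6°C.
Density altitude = 8800 + 120 × (12.6) = 8800 + (+1512) = 10312 ft.

10312 ft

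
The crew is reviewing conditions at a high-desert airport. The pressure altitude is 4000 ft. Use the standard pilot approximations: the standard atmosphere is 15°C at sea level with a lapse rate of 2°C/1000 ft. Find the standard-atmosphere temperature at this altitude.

7°C

ISA temperature = 15 − 2 × (4000/1000) = 15 − 8 = 7°C.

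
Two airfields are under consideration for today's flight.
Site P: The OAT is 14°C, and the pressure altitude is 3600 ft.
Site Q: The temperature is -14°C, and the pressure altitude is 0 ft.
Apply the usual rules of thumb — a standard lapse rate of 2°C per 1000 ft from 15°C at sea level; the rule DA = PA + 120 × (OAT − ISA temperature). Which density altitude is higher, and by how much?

Site P by 7824 ft

Site P: ISA temp = 7.8°C, deviation +6.2°C, DA = 3600 + 120 × 6.2 = 4344 ft.
Site Q: ISA temp = 15°C, deviation -29°C, DA = 0 + 120 × (-29) = -3480 ft.
Site P is higher by 4344 − (-3480) = 7824 ft.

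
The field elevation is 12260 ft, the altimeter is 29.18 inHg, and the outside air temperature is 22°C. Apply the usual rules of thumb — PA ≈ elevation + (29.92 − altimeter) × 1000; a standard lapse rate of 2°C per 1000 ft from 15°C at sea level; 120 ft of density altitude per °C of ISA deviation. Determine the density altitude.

16960 ft

Pressure altitude = 12260 + (29.92 − 29.18) × 1000 = 12260 + (+740) = 13000 ft.
ISA temperature at 13000 ft = 15 − 2 × (13000/1000) = -11°C.
ISA deviation = 22 − (-11) = +33°C.
Density altitude = 13000 + 120 × (33) = 16960 ft.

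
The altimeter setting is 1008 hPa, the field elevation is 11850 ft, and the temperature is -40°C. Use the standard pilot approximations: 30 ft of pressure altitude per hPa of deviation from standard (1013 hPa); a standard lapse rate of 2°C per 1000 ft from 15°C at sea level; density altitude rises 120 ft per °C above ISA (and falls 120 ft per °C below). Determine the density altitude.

Pressure altitude = 11850 + (1013 − 1008) × 30 = 11850 + (+150) = 12000 ft.
ISA temperature at 12000 ft = 15 − 2 × (12000/1000) = -9°C.
ISA deviation = -40 − (-9) = -31°C.
Density altitude = 12000 + 120 × (-31) = 8280 ft.

8280 ft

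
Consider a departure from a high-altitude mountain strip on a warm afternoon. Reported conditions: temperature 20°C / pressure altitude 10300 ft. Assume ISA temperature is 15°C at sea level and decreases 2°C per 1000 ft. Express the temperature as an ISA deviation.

ISA temperature at 10300 ft = 15 − 2 × (10300/1000) = -5.6°C.
Deviation = OAT − ISA = 20 − (-5.6) = +25.6°C.

ISA+25.6°C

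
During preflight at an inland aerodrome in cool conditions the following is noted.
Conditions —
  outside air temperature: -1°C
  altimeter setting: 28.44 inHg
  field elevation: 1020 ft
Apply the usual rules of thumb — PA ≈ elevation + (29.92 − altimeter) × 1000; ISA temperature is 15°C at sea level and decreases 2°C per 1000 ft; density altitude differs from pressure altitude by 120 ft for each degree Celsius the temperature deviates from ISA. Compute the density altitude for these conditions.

Pressure altitude = 1020 + (29.92 − 28.44) × 1000 = 1020 + (+1480) = 2500 ft.
ISA temperature at 2500 ft = 15 − 2 × (2500/1000) = 10°C.
ISA deviation = -1 − 10 = -11°C.
Density altitude = 2500 + 120 × (-11) = 1180 ft.

1180 ft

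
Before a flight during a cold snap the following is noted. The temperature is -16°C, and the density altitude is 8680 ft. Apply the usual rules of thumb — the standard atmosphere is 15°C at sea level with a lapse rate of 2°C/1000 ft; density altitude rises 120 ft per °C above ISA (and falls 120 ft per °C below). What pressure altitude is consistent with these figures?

10000 ft

DA = PA + 120 × (OAT − (15 − 2·PA/1000)) = PA + 120·OAT − 1800 + 0.24·PA = 1.24·PA + 120·OAT − 1800.
So 1.24·PA = 8680 − 120 × (-16) + 1800 = 12400.
PA = 12400 / 1.24 = 10000 ft.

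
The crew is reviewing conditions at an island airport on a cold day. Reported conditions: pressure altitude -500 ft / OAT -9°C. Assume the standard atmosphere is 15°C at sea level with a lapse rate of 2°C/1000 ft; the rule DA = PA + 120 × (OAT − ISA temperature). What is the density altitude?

-3500 ft

ISA temperature at -500 ft = 15 − 2 × (-500/1000) = 16°C.
ISA deviation = -9 − 16 = -25°C.
Density altitude = -500 + 120 × (-25) = -500 + (-3000) = -3500 ft.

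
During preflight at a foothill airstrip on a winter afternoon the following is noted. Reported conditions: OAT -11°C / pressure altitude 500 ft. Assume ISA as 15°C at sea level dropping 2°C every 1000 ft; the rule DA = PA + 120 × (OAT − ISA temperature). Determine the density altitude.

-2500 ft

ISA temperature at 500 ft = 15 − 2 × (500/1000) = 14°C.
ISA deviation = -11 − 14 = -25°C.
Density altitude = 500 + 120 × (-25) = 500 + (-3000) = -2500 ft.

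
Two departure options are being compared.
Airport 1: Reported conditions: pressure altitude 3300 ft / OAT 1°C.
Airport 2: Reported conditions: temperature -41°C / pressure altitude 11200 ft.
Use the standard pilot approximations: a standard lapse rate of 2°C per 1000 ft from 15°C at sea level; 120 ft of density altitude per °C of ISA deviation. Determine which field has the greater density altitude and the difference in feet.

Airport 1: ISA temp = 8.4°C, deviation -7.4°C, DA = 3300 + 120 × (-7.4) = 2412 ft.
Airport 2: ISA temp = -7.4°C, deviation -33.6°C, DA = 11200 + 120 × (-33.6) = 7168 ft.
Airport 2 is higher by 7168 − 2412 = 4756 ft.

Airport 2 by 4756 ft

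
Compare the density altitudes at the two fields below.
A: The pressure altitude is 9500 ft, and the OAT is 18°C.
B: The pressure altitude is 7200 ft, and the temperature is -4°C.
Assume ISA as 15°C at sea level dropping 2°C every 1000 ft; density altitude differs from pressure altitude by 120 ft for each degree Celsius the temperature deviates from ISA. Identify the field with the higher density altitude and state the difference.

A by 5492 ft

A: ISA temp = -4°C, deviation +22°C, DA = 9500 + 120 × 22 = 12140 ft.
B: ISA temp = 0.6°C, deviation -4.6°C, DA = 7200 + 120 × (-4.6) = 6648 ft.
A is higher by 12140 − 6648 = 5492 ft.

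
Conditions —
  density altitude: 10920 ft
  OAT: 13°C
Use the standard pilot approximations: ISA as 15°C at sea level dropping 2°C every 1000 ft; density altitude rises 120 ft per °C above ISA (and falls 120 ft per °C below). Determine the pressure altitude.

DA = PA + 120 × (OAT − (15 − 2·PA/1000)) = PA + 120·OAT − 1800 + 0.24·PA = 1.24·PA + 120·OAT − 1800.
So 1.24·PA = 10920 − 120 × 13 + 1800 = 11160.
PA = 11160 / 1.24 = 9000 ft.

9000 ft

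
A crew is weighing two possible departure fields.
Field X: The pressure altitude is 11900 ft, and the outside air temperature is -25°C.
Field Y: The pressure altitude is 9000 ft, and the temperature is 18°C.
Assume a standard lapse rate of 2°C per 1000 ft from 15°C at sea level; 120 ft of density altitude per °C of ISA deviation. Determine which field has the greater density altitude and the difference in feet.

Field X: ISA temp = -8.8°C, deviation -16.2°C, DA = 11900 + 120 × (-16.2) = 9956 ft.
Field Y: ISA temp = -3°C, deviation +21°C, DA = 9000 + 120 × 21 = 11520 ft.
Field Y is higher by 11520 − 9956 = 1564 ft.

Field Y by 1564 ft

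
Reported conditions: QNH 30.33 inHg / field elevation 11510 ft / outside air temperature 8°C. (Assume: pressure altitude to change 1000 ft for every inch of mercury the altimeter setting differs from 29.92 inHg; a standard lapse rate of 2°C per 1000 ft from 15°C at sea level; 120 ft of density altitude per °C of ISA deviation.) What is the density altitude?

Pressure altitude = 11510 + (29.92 − 30.33) × 1000 = 11510 + (-410) = 11100 ft.
ISA temperature at 11100 ft = 15 − 2 × (11100/1000) = -7.2°C.
ISA deviation = 8 − (-7.2) = +15.2°C.
Density altitude = 11100 + 120 × (15.2) = 12924 ft.

12924 ft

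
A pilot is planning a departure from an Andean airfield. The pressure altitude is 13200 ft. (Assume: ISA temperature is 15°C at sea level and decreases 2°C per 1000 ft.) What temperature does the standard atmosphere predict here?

-11.4°C

ISA temperature = 15 − 2 × (13200/1000) = 15 − 26.4 = -11.4°C.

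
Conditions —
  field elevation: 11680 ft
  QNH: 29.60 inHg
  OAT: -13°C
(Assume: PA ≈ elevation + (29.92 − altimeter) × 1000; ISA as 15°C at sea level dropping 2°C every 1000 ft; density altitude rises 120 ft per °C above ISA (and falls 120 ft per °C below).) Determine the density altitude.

Pressure altitude = 11680 + (29.92 − 29.60) × 1000 = 11680 + (+320) = 12000 ft.
ISA temperature at 12000 ft = 15 − 2 × (12000/1000) = -9°C.
ISA deviation = -13 − (-9) = -4°C.
Density altitude = 12000 + 120 × (-4) = 11520 ft.

11520 ft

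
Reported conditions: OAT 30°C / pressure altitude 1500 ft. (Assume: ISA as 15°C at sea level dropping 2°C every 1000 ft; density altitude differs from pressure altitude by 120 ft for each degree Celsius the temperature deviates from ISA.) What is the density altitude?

3660 ft

ISA temperature at 1500 ft = 15 − 2 × (1500/1000) = 12°C.
ISA deviation = 30 − 12 = +18°C.
Density altitude = 1500 + 120 × (18) = 1500 + (+2160) = 3660 ft.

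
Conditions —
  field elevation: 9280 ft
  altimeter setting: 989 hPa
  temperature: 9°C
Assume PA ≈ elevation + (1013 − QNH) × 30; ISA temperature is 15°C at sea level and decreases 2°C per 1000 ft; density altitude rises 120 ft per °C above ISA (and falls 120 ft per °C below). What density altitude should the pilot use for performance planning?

11680 ft

Pressure altitude = 9280 + (1013 − 989) × 30 = 9280 + (+720) = 10000 ft.
ISA temperature at 10000 ft = 15 − 2 × (10000/1000) = -5°C.
ISA deviation = 9 − (-5) = +14°C.
Density altitude = 10000 + 120 × (14) = 11680 ft.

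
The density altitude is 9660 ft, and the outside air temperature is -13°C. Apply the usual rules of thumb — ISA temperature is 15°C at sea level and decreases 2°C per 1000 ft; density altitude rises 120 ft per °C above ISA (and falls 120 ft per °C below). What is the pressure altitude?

DA = PA + 120 × (OAT − (15 − 2·PA/1000)) = PA + 120·OAT − 1800 + 0.24·PA = 1.24·PA + 120·OAT − 1800.
So 1.24·PA = 9660 − 120 × (-13) + 1800 = 13020.
PA = 13020 / 1.24 = 10500 ft.

10500 ft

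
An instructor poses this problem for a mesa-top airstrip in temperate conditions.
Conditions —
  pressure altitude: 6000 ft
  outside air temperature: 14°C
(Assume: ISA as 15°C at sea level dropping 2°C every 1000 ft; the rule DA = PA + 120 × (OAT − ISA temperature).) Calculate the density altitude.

ISA temperature at 6000 ft = 15 − 2 × (6000/1000) = 3°C.
ISA deviation = 14 − 3 = +11°C.
Density altitude = 6000 + 120 × (11) = 6000 + (+1320) = 7320 ft.

7320 ft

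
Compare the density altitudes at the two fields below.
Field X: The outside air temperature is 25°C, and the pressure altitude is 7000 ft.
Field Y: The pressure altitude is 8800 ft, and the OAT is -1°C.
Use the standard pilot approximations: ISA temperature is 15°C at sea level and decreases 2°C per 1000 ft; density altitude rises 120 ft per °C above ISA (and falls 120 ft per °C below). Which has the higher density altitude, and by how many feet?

Field X: ISA temp = 1°C, deviation +24°C, DA = 7000 + 120 × 24 = 9880 ft.
Field Y: ISA temp = -2.6°C, deviation +1.6°C, DA = 8800 + 120 × 1.6 = 8992 ft.
Field X is higher by 9880 − 8992 = 888 ft.

Field X by 888 ft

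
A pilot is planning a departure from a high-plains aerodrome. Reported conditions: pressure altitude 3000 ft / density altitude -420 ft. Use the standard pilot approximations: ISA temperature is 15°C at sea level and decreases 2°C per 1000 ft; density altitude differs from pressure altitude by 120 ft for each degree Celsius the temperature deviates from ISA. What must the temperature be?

-19.5°C

Density altitude − pressure altitude = -420 − 3000 = -3420 ft.
At 120 ft/°C that is an ISA deviation of -3420/120 = -28.5°C.
ISA temperature at 3000 ft = 15 − 2 × (3000/1000) = 9°C.
OAT = ISA + deviation = 9 + (-28.5) = -19.5°C.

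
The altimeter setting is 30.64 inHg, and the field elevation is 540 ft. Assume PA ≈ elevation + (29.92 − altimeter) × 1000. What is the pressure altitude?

Pressure correction = (29.92 − 30.64) × 1000 = -720 ft.
Pressure altitude = 540 + (-720) = -180 ft.

-180 ft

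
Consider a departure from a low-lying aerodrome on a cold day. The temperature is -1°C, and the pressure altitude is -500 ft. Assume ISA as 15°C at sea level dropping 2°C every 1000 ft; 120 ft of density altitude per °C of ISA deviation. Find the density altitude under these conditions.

-2540 ft

ISA temperature at -500 ft = 15 − 2 × (-500/1000) = 16°C.
ISA deviation = -1 − 16 = -17°C.
Density altitude = -500 + 120 × (-17) = -500 + (-2040) = -2540 ft.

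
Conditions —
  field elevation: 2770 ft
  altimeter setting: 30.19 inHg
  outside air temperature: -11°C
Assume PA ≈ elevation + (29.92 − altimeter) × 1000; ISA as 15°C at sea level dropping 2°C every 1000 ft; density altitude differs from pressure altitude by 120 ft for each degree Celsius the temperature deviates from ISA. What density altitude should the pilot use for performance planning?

Pressure altitude = 2770 + (29.92 − 30.19) × 1000 = 2770 + (-270) = 2500 ft.
ISA temperature at 2500 ft = 15 − 2 × (2500/1000) = 10°C.
ISA deviation = -11 − 10 = -21°C.
Density altitude = 2500 + 120 × (-21) = -20 ft.

-20 ft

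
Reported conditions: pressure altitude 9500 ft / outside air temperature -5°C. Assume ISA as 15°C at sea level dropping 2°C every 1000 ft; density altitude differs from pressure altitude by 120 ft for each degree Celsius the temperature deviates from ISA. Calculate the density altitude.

9380 ft

ISA temperature at 9500 ft = 15 − 2 × (9500/1000) = -4°C.
ISA deviation = -5 − (-4) = -1°C.
Density altitude = 9500 + 120 × (-1) = 9500 + (-120) = 9380 ft.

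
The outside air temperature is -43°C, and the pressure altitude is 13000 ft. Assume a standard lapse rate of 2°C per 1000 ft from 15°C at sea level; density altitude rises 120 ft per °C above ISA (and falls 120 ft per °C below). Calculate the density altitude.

9160 ft

ISA temperature at 13000 ft = 15 − 2 × (13000/1000) = -11°C.
ISA deviation = -43 − (-11) = -32°C.
Density altitude = 13000 + 120 × (-32) = 13000 + (-3840) = 9160 ft.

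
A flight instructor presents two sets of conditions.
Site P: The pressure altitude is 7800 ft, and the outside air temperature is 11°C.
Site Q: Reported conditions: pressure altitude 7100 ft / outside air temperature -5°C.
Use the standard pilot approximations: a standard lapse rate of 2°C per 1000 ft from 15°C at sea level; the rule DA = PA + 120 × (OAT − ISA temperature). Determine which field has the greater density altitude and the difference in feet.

Site P: ISA temp = -0.6°C, deviation +11.6°C, DA = 7800 + 120 × 11.6 = 9192 ft.
Site Q: ISA temp = 0.8°C, deviation -5.8°C, DA = 7100 + 120 × (-5.8) = 6404 ft.
Site P is higher by 9192 − 6404 = 2788 ft.

Site P by 2788 ft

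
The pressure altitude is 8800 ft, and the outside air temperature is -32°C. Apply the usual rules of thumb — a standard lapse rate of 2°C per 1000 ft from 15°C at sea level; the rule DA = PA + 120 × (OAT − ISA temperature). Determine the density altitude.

ISA temperature at 8800 ft = 15 − 2 × (8800/1000) = -2.6°C.
ISA deviation = -32 − (-2.6) = -29.4°C.
Density altitude = 8800 + 120 × (-29.4) = 8800 + (-3528) = 5272 ft.

5272 ft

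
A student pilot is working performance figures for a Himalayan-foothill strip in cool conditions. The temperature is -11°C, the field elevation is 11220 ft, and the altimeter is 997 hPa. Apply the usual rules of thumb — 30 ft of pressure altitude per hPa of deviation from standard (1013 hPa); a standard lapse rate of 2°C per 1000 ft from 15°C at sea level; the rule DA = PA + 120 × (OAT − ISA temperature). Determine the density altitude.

Pressure altitude = 11220 + (1013 − 997) × 30 = 11220 + (+480) = 11700 ft.
ISA temperature at 11700 ft = 15 − 2 × (11700/1000) = -8.4°C.
ISA deviation = -11 − (-8.4) = -2.6°C.
Density altitude = 11700 + 120 × (-2.6) = 11388 ft.

11388 ft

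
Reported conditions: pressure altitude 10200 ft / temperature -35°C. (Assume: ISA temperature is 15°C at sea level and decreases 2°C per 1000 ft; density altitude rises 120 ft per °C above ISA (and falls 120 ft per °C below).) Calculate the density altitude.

ISA temperature at 10200 ft = 15 − 2 × (10200/1000) = -5.4°C.
ISA deviation = -35 − (-5.4) = -29.6°C.
Density altitude = 10200 + 120 × (-29.6) = 10200 + (-3552) = 6648 ft.

6648 ft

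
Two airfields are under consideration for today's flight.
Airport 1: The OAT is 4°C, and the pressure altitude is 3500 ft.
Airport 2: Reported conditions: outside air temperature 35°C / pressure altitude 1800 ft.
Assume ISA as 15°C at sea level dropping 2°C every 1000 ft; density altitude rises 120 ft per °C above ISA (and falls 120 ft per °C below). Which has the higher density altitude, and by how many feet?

Airport 2 by 1612 ft

Airport 1: ISA temp = 8°C, deviation -4°C, DA = 3500 + 120 × (-4) = 3020 ft.
Airport 2: ISA temp = 11.4°C, deviation +23.6°C, DA = 1800 + 120 × 23.6 = 4632 ft.
Airport 2 is higher by 4632 − 3020 = 1612 ft.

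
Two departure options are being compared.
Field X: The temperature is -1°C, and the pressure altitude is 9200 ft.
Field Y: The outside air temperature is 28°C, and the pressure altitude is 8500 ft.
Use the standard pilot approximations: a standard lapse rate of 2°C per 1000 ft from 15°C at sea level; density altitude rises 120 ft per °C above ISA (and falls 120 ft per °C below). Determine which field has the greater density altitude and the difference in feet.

Field Y by 2612 ft

Field X: ISA temp = -3.4°C, deviation +2.4°C, DA = 9200 + 120 × 2.4 = 9488 ft.
Field Y: ISA temp = -2°C, deviation +30°C, DA = 8500 + 120 × 30 = 12100 ft.
Field Y is higher by 12100 − 9488 = 2612 ft.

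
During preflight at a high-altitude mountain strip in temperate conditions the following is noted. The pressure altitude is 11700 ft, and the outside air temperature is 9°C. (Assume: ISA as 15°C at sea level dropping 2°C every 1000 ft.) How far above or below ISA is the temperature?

ISA+17.4°C

ISA temperature at 11700 ft = 15 − 2 × (11700/1000) = -8.4°C.
Deviation = OAT − ISA = 9 − (-8.4) = +17.4°C.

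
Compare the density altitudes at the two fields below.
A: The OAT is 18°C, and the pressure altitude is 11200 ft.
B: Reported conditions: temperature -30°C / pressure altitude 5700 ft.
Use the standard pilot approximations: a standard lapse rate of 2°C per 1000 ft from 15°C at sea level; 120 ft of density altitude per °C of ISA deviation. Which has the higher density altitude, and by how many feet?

A: ISA temp = -7.4°C, deviation +25.4°C, DA = 11200 + 120 × 25.4 = 14248 ft.
B: ISA temp = 3.6°C, deviation -33.6°C, DA = 5700 + 120 × (-33.6) = 1668 ft.
A is higher by 14248 − 1668 = 12580 ft.

A by 12580 ft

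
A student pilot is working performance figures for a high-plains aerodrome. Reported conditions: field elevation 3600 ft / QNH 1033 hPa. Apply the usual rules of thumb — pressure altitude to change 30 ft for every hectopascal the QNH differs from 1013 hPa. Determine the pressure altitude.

3000 ft

Pressure correction = (1013 − 1033) × 30 = -600 ft.
Pressure altitude = 3600 + (-600) = 3000 ft.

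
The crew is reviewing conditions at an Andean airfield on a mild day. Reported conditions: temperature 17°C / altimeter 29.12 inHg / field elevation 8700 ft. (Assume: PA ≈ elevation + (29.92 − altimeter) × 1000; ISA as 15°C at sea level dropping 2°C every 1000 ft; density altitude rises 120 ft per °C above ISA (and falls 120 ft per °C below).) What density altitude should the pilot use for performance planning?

12020 ft

Pressure altitude = 8700 + (29.92 − 29.12) × 1000 = 8700 + (+800) = 9500 ft.
ISA temperature at 9500 ft = 15 − 2 × (9500/1000) = -4°C.
ISA deviation = 17 − (-4) = +21°C.
Density altitude = 9500 + 120 × (21) = 12020 ft.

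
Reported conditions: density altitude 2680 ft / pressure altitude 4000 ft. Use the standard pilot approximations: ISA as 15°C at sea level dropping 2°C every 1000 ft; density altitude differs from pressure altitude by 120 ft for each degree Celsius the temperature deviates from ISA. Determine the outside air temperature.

Density altitude − pressure altitude = 2680 − 4000 = -1320 ft.
At 120 ft/°C that is an ISA deviation of -1320/120 = -11°C.
ISA temperature at 4000 ft = 15 − 2 × (4000/1000) = 7°C.
OAT = ISA + deviation = 7 + (-11) = -4°C.

-4°C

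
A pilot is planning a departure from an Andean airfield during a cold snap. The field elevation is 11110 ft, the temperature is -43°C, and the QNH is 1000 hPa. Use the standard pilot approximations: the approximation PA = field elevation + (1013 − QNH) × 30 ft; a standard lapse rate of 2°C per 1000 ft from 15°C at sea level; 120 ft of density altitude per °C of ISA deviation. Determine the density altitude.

7300 ft

Pressure altitude = 11110 + (1013 − 1000) × 30 = 11110 + (+390) = 11500 ft.
ISA temperature at 11500 ft = 15 − 2 × (11500/1000) = -8°C.
ISA deviation = -43 − (-8) = -35°C.
Density altitude = 11500 + 120 × (-35) = 7300 ft.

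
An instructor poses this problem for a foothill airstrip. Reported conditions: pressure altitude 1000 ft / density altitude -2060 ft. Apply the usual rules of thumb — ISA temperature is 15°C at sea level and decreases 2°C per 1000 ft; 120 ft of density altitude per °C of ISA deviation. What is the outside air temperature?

-12.5°C

Density altitude − pressure altitude = -2060 − 1000 = -3060 ft.
At 120 ft/°C that is an ISA deviation of -3060/120 = -25.5°C.
ISA temperature at 1000 ft = 15 − 2 × (1000/1000) = 13°C.
OAT = ISA + deviation = 13 + (-25.5) = -12.5°C.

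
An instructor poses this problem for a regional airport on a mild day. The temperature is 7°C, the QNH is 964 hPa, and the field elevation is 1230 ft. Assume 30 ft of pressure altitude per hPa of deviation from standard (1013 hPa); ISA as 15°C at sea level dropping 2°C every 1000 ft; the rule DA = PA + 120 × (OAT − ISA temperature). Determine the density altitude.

Pressure altitude = 1230 + (1013 − 964) × 30 = 1230 + (+1470) = 2700 ft.
ISA temperature at 2700 ft = 15 − 2 × (2700/1000) = 9.6°C.
ISA deviation = 7 − 9.6 = -2.6°C.
Density altitude = 2700 + 120 × (-2.6) = 2388 ft.

2388 ft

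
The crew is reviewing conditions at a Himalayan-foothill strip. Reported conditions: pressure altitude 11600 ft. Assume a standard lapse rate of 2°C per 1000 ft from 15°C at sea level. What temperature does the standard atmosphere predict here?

ISA temperature = 15 − 2 × (11600/1000) = 15 − 23.2 = -8.2°C.

-8.2°C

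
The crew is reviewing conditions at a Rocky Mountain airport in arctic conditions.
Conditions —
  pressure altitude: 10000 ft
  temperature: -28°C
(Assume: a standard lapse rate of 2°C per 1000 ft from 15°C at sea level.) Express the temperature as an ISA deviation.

ISA temperature at 10000 ft = 15 − 2 × (10000/1000) = -5°C.
Deviation = OAT − ISA = -28 − (-5) = -23°C.

ISA-23°C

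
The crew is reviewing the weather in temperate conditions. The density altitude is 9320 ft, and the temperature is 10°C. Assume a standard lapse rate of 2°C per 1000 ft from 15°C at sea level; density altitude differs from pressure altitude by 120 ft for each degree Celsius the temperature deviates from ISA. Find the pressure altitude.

8000 ft

DA = PA + 120 × (OAT − (15 − 2·PA/1000)) = PA + 120·OAT − 1800 + 0.24·PA = 1.24·PA + 120·OAT − 1800.
So 1.24·PA = 9320 − 120 × 10 + 1800 = 9920.
PA = 9920 / 1.24 = 8000 ft.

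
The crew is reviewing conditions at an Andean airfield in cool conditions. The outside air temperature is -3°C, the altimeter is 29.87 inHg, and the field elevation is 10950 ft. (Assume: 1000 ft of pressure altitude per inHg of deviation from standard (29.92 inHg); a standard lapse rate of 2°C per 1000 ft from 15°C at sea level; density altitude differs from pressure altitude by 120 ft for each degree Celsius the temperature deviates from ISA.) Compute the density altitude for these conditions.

Pressure altitude = 10950 + (29.92 − 29.87) × 1000 = 10950 + (+50) = 11000 ft.
ISA temperature at 11000 ft = 15 − 2 × (11000/1000) = -7°C.
ISA deviation = -3 − (-7) = +4°C.
Density altitude = 11000 + 120 × (4) = 11480 ft.

11480 ft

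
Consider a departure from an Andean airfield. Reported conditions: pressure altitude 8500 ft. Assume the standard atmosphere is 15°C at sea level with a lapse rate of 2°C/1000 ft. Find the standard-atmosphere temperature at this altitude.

-2°C

ISA temperature = 15 − 2 × (8500/1000) = 15 − 17 = -2°C.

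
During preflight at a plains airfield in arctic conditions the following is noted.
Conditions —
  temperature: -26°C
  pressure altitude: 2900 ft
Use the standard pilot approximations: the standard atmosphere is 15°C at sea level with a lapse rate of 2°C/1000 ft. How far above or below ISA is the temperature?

ISA-35.2°C

ISA temperature at 2900 ft = 15 − 2 × (2900/1000) = 9.2°C.
Deviation = OAT − ISA = -26 − 9.2 = -35.2°C.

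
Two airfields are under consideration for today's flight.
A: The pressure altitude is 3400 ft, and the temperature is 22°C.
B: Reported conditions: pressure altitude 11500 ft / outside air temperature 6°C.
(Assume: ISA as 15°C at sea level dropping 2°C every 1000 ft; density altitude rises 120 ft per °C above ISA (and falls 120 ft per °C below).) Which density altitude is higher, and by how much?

A: ISA temp = 8.2°C, deviation +13.8°C, DA = 3400 + 120 × 13.8 = 5056 ft.
B: ISA temp = -8°C, deviation +14°C, DA = 11500 + 120 × 14 = 13180 ft.
B is higher by 13180 − 5056 = 8124 ft.

B by 8124 ft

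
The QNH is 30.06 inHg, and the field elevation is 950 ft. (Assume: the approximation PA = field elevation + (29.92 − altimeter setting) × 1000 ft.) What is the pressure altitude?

Pressure correction = (29.92 − 30.06) × 1000 = -140 ft.
Pressure altitude = 950 + (-140) = 810 ft.

810 ft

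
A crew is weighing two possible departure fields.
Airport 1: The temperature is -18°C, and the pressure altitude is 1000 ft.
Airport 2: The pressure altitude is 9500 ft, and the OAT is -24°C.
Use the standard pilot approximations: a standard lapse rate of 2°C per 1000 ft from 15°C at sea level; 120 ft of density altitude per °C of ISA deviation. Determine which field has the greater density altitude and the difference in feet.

Airport 1: ISA temp = 13°C, deviation -31°C, DA = 1000 + 120 × (-31) = -2720 ft.
Airport 2: ISA temp = -4°C, deviation -20°C, DA = 9500 + 120 × (-20) = 7100 ft.
Airport 2 is higher by 7100 − (-2720) = 9820 ft.

Airport 2 by 9820 ft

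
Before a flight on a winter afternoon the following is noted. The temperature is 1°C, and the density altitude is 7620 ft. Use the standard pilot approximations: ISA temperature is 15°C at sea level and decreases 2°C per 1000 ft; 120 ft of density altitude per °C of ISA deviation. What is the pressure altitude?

7500 ft

DA = PA + 120 × (OAT − (15 − 2·PA/1000)) = PA + 120·OAT − 1800 + 0.24·PA = 1.24·PA + 120·OAT − 1800.
So 1.24·PA = 7620 − 120 × 1 + 1800 = 9300.
PA = 9300 / 1.24 = 7500 ft.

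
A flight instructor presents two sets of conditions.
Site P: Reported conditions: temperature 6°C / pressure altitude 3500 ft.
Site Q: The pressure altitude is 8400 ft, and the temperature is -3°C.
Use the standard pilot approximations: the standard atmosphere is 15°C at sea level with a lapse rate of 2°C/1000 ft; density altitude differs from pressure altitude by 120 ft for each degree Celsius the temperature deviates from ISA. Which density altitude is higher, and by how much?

Site P: ISA temp = 8°C, deviation -2°C, DA = 3500 + 120 × (-2) = 3260 ft.
Site Q: ISA temp = -1.8°C, deviation -1.2°C, DA = 8400 + 120 × (-1.2) = 8256 ft.
Site Q is higher by 8256 − 3260 = 4996 ft.

Site Q by 4996 ft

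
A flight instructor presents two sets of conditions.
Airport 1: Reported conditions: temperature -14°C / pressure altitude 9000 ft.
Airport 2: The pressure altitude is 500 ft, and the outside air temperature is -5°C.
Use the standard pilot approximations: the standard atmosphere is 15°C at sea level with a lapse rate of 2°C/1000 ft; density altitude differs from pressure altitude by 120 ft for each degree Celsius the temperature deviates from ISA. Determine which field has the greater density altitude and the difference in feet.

Airport 1: ISA temp = -3°C, deviation -11°C, DA = 9000 + 120 × (-11) = 7680 ft.
Airport 2: ISA temp = 14°C, deviation -19°C, DA = 500 + 120 × (-19) = -1780 ft.
Airport 1 is higher by 7680 − (-1780) = 9460 ft.

Airport 1 by 9460 ft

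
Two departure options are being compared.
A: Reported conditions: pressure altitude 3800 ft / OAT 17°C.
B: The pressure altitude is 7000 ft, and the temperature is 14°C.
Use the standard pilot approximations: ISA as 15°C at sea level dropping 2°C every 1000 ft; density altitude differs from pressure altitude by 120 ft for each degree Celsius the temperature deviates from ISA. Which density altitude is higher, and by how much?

B by 3608 ft

A: ISA temp = 7.4°C, deviation +9.6°C, DA = 3800 + 120 × 9.6 = 4952 ft.
B: ISA temp = 1°C, deviation +13°C, DA = 7000 + 120 × 13 = 8560 ft.
B is higher by 8560 − 4952 = 3608 ft.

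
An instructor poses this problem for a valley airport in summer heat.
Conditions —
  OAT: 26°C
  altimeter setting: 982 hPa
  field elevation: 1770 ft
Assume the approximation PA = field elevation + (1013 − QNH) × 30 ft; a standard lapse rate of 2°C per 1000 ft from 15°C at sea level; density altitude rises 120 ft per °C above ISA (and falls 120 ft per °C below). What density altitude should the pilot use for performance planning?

Pressure altitude = 1770 + (1013 − 982) × 30 = 1770 + (+930) = 2700 ft.
ISA temperature at 2700 ft = 15 − 2 × (2700/1000) = 9.6°C.
ISA deviation = 26 − 9.6 = +16.4°C.
Density altitude = 2700 + 120 × (16.4) = 4668 ft.

4668 ft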